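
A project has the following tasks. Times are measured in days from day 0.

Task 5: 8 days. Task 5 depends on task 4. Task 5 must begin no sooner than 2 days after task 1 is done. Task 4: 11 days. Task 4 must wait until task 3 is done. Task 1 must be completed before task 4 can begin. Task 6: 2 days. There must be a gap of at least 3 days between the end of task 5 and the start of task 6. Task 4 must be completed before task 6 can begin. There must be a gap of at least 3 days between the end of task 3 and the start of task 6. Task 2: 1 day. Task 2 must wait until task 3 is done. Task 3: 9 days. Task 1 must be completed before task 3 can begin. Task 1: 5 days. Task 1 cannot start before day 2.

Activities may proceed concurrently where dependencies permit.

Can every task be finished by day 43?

Yes

After its own release at day 2, task 1 can start at day 2 and finishes at day 7.
After task 1 (finishes day 7), task 3 can start at day 7 and finishes at day 16.
Task 4 has to wait for task 3 (finishes day 16); task 1 (finishes day 7). The latest of these is day 16, so task 4 runs day 16 to 16 + 11 = day 27.
Task 5 has to wait for task 4 (finishes day 27); task 1 (finishes day 7, plus 2-day gap → day 9). The latest of these is day 27, so task 5 runs day 27 to 27 + 8 = day 35.
Task 6 cannot start until task 5 (finishes day 35, plus 3-day gap → day 38); task 4 (finishes day 27); task 3 (finishes day 16, plus 3-day gap → day 19). The controlling bound is day 38, so task 6 finishes at 38 + 2 = day 40.
Task 2 cannot begin until task 3 (finishes day 16). It runs from day 16 to 16 + 1 = day 17.
Every task is finished by day 40, which is no later than the deadline of 43, so the schedule is feasible.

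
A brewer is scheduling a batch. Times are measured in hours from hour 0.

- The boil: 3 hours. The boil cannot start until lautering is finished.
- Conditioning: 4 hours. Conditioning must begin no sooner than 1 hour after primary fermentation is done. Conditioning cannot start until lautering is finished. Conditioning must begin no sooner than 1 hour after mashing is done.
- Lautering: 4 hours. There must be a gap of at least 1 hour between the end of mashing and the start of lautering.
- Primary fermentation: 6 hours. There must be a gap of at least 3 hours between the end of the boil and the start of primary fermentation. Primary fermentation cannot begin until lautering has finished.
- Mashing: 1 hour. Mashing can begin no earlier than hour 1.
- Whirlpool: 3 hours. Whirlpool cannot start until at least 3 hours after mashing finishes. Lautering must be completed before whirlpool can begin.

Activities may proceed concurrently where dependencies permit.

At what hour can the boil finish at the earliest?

10

After its own release at hour 1, mashing can start at hour 1 and finishes at hour 2.
After mashing (finishes hour 2, plus 1-hour gap → hour 3), lautering can start at hour 3 and finishes at hour 7.
The boil cannot begin until lautering (finishes hour 7). It runs from hour 7 to 7 + 3 = hour 10.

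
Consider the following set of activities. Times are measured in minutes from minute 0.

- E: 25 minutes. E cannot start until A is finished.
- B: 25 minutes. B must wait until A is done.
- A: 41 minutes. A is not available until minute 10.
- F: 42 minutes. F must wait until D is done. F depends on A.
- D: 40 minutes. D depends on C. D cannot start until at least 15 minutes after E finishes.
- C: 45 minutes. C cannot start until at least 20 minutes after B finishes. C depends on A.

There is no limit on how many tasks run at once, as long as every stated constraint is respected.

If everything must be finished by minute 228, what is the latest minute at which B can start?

56

F has no dependents, so it just needs to finish by minute 228. Starting by 228 − 42 = minute 186 achieves that.
D feeds into F (must start by minute 186); so D must finish by minute 186 and therefore start by minute 146.
C has to be done before D (must start by minute 146). That means finishing by minute 146, i.e. starting by 146 − 45 = minute 101.
B feeds into C (must start by minute 101, minus 20-minute gap → minute 81); so B must finish by minute 81 and therefore start by minute 56.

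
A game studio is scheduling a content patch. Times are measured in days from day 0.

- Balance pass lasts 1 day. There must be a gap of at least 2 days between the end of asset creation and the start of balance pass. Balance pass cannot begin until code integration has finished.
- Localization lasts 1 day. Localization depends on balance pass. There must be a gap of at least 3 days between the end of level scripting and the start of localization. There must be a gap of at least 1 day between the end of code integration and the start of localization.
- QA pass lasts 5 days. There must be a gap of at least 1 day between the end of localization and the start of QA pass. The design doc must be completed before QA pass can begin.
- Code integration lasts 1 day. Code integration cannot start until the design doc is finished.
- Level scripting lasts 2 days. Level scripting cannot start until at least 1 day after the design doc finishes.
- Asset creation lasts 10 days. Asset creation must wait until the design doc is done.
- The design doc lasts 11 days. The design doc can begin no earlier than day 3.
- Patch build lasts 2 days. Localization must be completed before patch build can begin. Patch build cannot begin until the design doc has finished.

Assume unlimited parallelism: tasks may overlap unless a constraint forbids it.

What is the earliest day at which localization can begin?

After its own release at day 3, the design doc can start at day 3 and finishes at day 14.
Code integration cannot begin until the design doc (finishes day 14). It runs from day 14 to 14 + 1 = day 15.
After the design doc (finishes day 14, plus 1-day gap → day 15), level scripting can start at day 15 and finishes at day 17.
Asset creation waits on the design doc (finishes day 14), so it starts at day 14 and finishes at 14 + 10 = day 24.
Balance pass has to wait for asset creation (finishes day 24, plus 2-day gap → day 26); code integration (finishes day 15). The latest of these is day 26, so balance pass runs day 26 to 26 + 1 = day 27.
Localization waits on balance pass (finishes day 27); level scripting (finishes day 17, plus 3-day gap → day 20); code integration (finishes day 15, plus 1-day gap → day 16). The latest of these is day 27, which is the earliest localization can start.

27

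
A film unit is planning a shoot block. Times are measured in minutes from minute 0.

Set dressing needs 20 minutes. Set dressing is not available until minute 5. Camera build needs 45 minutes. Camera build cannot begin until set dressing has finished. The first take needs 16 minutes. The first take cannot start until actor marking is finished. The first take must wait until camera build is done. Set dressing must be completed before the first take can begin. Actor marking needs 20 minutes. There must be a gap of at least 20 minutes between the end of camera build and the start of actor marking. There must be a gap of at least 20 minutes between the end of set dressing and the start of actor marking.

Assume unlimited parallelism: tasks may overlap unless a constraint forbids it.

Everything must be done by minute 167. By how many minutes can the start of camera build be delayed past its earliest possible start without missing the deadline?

After its own release at minute 5, set dressing can start at minute 5 and finishes at minute 25.
Camera build waits on set dressing (finishes minute 25), so it starts at minute 25 and finishes at 25 + 45 = minute 70.

Working backward from the deadline:
Nothing follows the first take; the deadline of minute 167 is its only limit. It must start by 167 − 16 = minute 151.
Since the first take (must start by minute 151) depends on it, actor marking must finish by minute 151. Backing off its 20-minute duration gives a latest start of minute 131.
Camera build has several dependents: actor marking (must start by minute 131, minus 20-minute gap → minute 111); the first take (must start by minute 151). The earliest of those limits is minute 111, so camera build must start by 111 − 45 = minute 66.
So camera build can start as early as minute 25 and as late as minute 66, giving 66 − 25 = 41 minutes of slack.

41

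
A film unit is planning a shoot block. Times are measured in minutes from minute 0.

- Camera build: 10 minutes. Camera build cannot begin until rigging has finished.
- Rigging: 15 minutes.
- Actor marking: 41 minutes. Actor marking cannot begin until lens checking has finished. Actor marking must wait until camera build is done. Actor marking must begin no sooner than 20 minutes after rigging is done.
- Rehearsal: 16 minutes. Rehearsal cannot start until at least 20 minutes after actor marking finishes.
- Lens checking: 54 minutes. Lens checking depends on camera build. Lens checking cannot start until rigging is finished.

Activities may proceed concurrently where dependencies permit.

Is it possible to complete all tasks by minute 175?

Rigging has no prerequisites, so it starts at minute 0 and finishes at minute 15.
Camera build waits on rigging (finishes minute 15), so it starts at minute 15 and finishes at 15 + 10 = minute 25.
Lens checking needs all of camera build (finishes minute 25); rigging (finishes minute 15). That puts its earliest start at minute 25; it finishes at 25 + 54 = minute 79.
For actor marking: lens checking (finishes minute 79); camera build (finishes minute 25); rigging (finishes minute 15, plus 20-minute gap → minute 35). Taking the maximum gives a start of minute 79, and it finishes at 79 + 41 = minute 120.
Rehearsal waits on actor marking (finishes minute 120, plus 20-minute gap → minute 140), so it starts at minute 140 and finishes at 140 + 16 = minute 156.
Every task is finished by minute 156, which is no later than the deadline of 175, so the schedule is feasible.

Yes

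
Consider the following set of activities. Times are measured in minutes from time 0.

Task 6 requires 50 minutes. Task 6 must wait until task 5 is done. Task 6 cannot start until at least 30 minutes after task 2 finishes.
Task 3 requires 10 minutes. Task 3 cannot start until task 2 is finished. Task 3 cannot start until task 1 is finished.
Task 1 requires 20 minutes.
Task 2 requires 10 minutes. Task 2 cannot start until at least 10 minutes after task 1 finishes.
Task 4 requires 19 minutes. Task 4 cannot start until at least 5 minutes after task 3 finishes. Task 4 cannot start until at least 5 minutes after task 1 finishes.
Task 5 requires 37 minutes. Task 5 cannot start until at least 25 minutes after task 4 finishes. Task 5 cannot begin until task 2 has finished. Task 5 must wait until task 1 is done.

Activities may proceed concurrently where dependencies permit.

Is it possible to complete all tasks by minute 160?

No

Nothing blocks task 1, so it runs from minute 0 to minute 20.
Task 2 cannot begin until task 1 (finishes minute 20, plus 10-minute gap → minute 30). It runs from minute 30 to 30 + 10 = minute 40.
Task 3 cannot start until task 2 (finishes minute 40); task 1 (finishes minute 20). The controlling bound is minute 40, so task 3 finishes at 40 + 10 = minute 50.
Task 4 needs all of task 3 (finishes minute 50, plus 5-minute gap → minute 55); task 1 (finishes minute 20, plus 5-minute gap → minute 25). That puts its earliest start at minute 55; it finishes at 55 + 19 = minute 74.
Task 5 needs all of task 4 (finishes minute 74, plus 25-minute gap → minute 99); task 2 (finishes minute 40); task 1 (finishes minute 20). That puts its earliest start at minute 99; it finishes at 99 + 37 = minute 136.
Task 6 needs all of task 5 (finishes minute 136); task 2 (finishes minute 40, plus 30-minute gap → minute 70). That puts its earliest start at minute 136; it finishes at 136 + 50 = minute 186.
The earliest everything can be done is minute 186, which is after the deadline of 160, so it is not possible.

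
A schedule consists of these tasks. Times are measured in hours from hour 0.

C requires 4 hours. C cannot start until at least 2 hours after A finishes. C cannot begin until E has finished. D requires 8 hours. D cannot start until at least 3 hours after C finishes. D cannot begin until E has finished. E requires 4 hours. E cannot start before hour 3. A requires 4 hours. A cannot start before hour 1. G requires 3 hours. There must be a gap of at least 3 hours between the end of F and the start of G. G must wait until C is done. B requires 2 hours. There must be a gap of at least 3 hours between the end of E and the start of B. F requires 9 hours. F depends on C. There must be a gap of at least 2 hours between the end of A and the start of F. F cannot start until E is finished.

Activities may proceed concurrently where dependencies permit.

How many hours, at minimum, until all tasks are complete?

E cannot begin until its own release at hour 3. It runs from hour 3 to 3 + 4 = hour 7.
B waits on E (finishes hour 7, plus 3-hour gap → hour 10), so it starts at hour 10 and finishes at 10 + 2 = hour 12.
A waits on its own release at hour 1, so it starts at hour 1 and finishes at 1 + 4 = hour 5.
C needs all of A (finishes hour 5, plus 2-hour gap → hour 7); E (finishes hour 7). That puts its earliest start at hour 7; it finishes at 7 + 4 = hour 11.
F needs all of C (finishes hour 11); A (finishes hour 5, plus 2-hour gap → hour 7); E (finishes hour 7). That puts its earliest start at hour 11; it finishes at 11 + 9 = hour 20.
G has to wait for F (finishes hour 20, plus 3-hour gap → hour 23); C (finishes hour 11). The latest of these is hour 23, so G runs hour 23 to 23 + 3 = hour 26.
D cannot start until C (finishes hour 11, plus 3-hour gap → hour 14); E (finishes hour 7). The controlling bound is hour 14, so D finishes at 14 + 8 = hour 22.
All tasks are finished once the last one completes. Finish times: A at 5, B at 12, C at 11, D at 22, E at 7, F at 20, G at 26. The latest is hour 26.

26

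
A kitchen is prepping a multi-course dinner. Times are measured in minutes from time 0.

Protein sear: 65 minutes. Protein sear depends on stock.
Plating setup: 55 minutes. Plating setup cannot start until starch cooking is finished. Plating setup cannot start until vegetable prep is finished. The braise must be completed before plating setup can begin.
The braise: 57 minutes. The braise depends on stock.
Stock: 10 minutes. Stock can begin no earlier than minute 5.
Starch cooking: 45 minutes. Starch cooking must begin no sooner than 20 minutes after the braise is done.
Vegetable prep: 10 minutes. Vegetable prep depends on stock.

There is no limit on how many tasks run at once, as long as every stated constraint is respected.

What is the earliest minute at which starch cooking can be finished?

137

Stock cannot begin until its own release at minute 5. It runs from minute 5 to 5 + 10 = minute 15.
The braise waits on stock (finishes minute 15), so it starts at minute 15 and finishes at 15 + 57 = minute 72.
Starch cooking waits on the braise (finishes minute 72, plus 20-minute gap → minute 92), so it starts at minute 92 and finishes at 92 + 45 = minute 137.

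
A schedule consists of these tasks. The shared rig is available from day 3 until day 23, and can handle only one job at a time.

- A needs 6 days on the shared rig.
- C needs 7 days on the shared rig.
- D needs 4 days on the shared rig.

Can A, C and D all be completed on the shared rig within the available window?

The shared rig window is 23 − 3 = 20 days.
Running back to back, the jobs need 6 + 7 + 4 = 17 days on the shared rig.
Since 17 ≤ 20, they fit within the window.

Yes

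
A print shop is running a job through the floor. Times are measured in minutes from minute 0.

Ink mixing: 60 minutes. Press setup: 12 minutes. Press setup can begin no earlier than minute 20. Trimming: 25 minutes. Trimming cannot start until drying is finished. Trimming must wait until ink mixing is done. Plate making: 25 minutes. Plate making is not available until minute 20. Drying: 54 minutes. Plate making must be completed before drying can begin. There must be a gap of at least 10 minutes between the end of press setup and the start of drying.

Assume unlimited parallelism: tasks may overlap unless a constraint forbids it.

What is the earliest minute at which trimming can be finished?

Press setup waits on its own release at minute 20, so it starts at minute 20 and finishes at 20 + 12 = minute 32.
Ink mixing has no prerequisites, so it starts at minute 0 and finishes at minute 60.
Plate making waits on its own release at minute 20, so it starts at minute 20 and finishes at 20 + 25 = minute 45.
Drying has to wait for plate making (finishes minute 45); press setup (finishes minute 32, plus 10-minute gap → minute 42). The latest of these is minute 45, so drying runs minute 45 to 45 + 54 = minute 99.
Trimming has to wait for drying (finishes minute 99); ink mixing (finishes minute 60). The latest of these is minute 99, so trimming runs minute 99 to 99 + 25 = minute 124.

124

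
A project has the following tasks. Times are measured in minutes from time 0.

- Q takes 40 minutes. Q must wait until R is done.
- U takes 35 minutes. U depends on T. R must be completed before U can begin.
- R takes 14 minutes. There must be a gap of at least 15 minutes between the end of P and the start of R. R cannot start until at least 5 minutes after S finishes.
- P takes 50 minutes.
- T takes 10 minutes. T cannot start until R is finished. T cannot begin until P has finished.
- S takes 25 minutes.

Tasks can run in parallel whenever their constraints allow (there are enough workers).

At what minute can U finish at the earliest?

124

Nothing blocks S, so it runs from minute 0 to minute 25.
P has no prerequisites, so it starts at minute 0 and finishes at minute 50.
For R: P (finishes minute 50, plus 15-minute gap → minute 65); S (finishes minute 25, plus 5-minute gap → minute 30). Taking the maximum gives a start of minute 65, and it finishes at 65 + 14 = minute 79.
T has to wait for R (finishes minute 79); P (finishes minute 50). The latest of these is minute 79, so T runs minute 79 to 79 + 10 = minute 89.
U needs all of T (finishes minute 89); R (finishes minute 79). That puts its earliest start at minute 89; it finishes at 89 + 35 = minute 124.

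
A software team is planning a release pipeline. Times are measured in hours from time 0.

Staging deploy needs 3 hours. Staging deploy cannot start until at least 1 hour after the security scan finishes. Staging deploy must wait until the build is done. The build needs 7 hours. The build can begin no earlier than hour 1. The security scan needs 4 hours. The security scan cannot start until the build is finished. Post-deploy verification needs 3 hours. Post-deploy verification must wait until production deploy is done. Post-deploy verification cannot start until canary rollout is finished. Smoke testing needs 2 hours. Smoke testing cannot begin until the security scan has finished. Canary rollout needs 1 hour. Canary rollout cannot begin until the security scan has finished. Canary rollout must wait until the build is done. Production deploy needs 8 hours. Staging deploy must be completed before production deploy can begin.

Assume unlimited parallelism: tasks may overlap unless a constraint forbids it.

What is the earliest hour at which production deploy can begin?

The build cannot begin until its own release at hour 1. It runs from hour 1 to 1 + 7 = hour 8.
The security scan waits on the build (finishes hour 8), so it starts at hour 8 and finishes at 8 + 4 = hour 12.
Staging deploy has to wait for the security scan (finishes hour 12, plus 1-hour gap → hour 13); the build (finishes hour 8). The latest of these is hour 13, so staging deploy runs hour 13 to 13 + 3 = hour 16.
Production deploy waits on staging deploy (finishes hour 16), so the earliest it can start is hour 16.

16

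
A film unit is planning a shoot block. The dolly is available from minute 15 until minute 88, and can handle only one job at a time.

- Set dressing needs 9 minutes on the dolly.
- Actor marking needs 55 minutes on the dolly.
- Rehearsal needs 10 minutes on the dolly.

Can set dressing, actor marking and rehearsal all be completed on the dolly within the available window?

The dolly window is 88 − 15 = 73 minutes.
Running back to back, the jobs need 9 + 55 + 10 = 74 minutes on the dolly.
Since 74 > 73, they cannot all fit.

No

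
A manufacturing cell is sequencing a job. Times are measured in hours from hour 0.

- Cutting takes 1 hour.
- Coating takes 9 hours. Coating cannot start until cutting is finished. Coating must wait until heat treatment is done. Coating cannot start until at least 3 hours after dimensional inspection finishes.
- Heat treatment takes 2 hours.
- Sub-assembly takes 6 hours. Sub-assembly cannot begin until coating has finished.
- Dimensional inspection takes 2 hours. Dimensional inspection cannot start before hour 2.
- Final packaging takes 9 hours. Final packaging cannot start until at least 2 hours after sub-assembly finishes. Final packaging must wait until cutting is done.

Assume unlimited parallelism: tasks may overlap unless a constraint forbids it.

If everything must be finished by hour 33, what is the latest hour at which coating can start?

7

Final packaging has no dependents, so it just needs to finish by hour 33. Starting by 33 − 9 = hour 24 achieves that.
Sub-assembly has to be done before final packaging (must start by hour 24, minus 2-hour gap → hour 22). That means finishing by hour 22, i.e. starting by 22 − 6 = hour 16.
Coating has to be done before sub-assembly (must start by hour 16). That means finishing by hour 16, i.e. starting by 16 − 9 = hour 7.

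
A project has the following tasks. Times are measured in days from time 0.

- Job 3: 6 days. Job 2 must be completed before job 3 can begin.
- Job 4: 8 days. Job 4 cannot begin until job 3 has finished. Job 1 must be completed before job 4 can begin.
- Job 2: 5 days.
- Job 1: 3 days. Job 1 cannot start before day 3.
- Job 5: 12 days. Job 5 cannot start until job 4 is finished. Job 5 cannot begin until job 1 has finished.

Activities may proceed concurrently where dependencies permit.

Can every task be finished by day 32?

Yes

Job 2 can start immediately at day 0; it finishes at day 5.
Job 3 cannot begin until job 2 (finishes day 5). It runs from day 5 to 5 + 6 = day 11.
Job 1 cannot begin until its own release at day 3. It runs from day 3 to 3 + 3 = day 6.
Job 4 needs all of job 3 (finishes day 11); job 1 (finishes day 6). That puts its earliest start at day 11; it finishes at 11 + 8 = day 19.
For job 5: job 4 (finishes day 19); job 1 (finishes day 6). Taking the maximum gives a start of day 19, and it finishes at 19 + 12 = day 31.
Every task is finished by day 31, which is no later than the deadline of 32, so the schedule is feasible.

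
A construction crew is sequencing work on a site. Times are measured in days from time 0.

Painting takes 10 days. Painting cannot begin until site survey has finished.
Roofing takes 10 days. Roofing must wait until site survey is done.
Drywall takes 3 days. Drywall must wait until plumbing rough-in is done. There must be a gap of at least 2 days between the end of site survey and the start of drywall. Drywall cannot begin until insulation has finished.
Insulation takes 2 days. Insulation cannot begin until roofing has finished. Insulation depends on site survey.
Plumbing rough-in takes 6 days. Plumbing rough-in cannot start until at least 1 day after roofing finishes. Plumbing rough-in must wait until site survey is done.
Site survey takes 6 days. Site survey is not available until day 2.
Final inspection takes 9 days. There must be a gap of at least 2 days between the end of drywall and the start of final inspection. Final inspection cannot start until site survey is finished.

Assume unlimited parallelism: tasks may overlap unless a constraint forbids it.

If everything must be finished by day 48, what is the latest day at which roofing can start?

17

To finish by day 48, final inspection (duration 9) must start no later than day 39.
Drywall feeds into final inspection (must start by day 39, minus 2-day gap → day 37); so drywall must finish by day 37 and therefore start by day 34.
Since drywall (must start by day 34) depends on it, plumbing rough-in must finish by day 34. Backing off its 6-day duration gives a latest start of day 28.
Insulation must finish before drywall (must start by day 34). With a 2-day duration, insulation must start by 34 − 2 = day 32.
Roofing must finish in time for plumbing rough-in (must start by day 28, minus 1-day gap → day 27); insulation (must start by day 32). The tightest is day 27, so roofing must start by 27 − 10 = day 17.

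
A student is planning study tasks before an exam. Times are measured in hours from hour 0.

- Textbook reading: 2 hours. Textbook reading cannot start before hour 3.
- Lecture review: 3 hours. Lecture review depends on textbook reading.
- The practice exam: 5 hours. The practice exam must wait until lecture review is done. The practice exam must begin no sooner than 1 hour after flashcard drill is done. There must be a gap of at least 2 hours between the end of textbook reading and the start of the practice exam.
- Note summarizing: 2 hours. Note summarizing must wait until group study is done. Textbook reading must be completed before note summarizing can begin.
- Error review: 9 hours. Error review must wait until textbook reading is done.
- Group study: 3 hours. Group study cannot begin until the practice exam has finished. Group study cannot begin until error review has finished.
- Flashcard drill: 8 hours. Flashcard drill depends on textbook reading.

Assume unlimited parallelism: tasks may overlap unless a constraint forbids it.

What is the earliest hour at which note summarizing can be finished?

24

Textbook reading waits on its own release at hour 3, so it starts at hour 3 and finishes at 3 + 2 = hour 5.
After textbook reading (finishes hour 5), error review can start at hour 5 and finishes at hour 14.
Flashcard drill cannot begin until textbook reading (finishes hour 5). It runs from hour 5 to 5 + 8 = hour 13.
Lecture review cannot begin until textbook reading (finishes hour 5). It runs from hour 5 to 5 + 3 = hour 8.
The practice exam needs all of lecture review (finishes hour 8); flashcard drill (finishes hour 13, plus 1-hour gap → hour 14); textbook reading (finishes hour 5, plus 2-hour gap → hour 7). That puts its earliest start at hour 14; it finishes at 14 + 5 = hour 19.
Group study cannot start until the practice exam (finishes hour 19); error review (finishes hour 14). The controlling bound is hour 19, so group study finishes at 19 + 3 = hour 22.
Note summarizing cannot start until group study (finishes hour 22); textbook reading (finishes hour 5). The controlling bound is hour 22, so note summarizing finishes at 22 + 2 = hour 24.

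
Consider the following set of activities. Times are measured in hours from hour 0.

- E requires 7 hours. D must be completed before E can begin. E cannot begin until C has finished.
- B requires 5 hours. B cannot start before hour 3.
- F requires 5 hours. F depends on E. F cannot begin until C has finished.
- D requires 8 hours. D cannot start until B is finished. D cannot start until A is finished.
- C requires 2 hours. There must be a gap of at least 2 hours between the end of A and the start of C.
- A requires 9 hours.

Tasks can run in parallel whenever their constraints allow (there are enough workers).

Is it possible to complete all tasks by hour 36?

B cannot begin until its own release at hour 3. It runs from hour 3 to 3 + 5 = hour 8.
Nothing blocks A, so it runs from hour 0 to hour 9.
D needs all of B (finishes hour 8); A (finishes hour 9). That puts its earliest start at hour 9; it finishes at 9 + 8 = hour 17.
C cannot begin until A (finishes hour 9, plus 2-hour gap → hour 11). It runs from hour 11 to 11 + 2 = hour 13.
E has to wait for D (finishes hour 17); C (finishes hour 13). The latest of these is hour 17, so E runs hour 17 to 17 + 7 = hour 24.
F needs all of E (finishes hour 24); C (finishes hour 13). That puts its earliest start at hour 24; it finishes at 24 + 5 = hour 29.
Every task is finished by hour 29, which is no later than the deadline of 36, so the schedule is feasible.

Yes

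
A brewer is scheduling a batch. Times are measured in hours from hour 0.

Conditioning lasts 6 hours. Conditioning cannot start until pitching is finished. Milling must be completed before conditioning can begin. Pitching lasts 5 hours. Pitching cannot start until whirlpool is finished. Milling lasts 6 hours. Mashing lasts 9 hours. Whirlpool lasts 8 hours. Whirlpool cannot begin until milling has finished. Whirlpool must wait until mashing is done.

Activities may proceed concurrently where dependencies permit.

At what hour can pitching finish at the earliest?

Mashing has no prerequisites, so it starts at hour 0 and finishes at hour 9.
Milling can start immediately at hour 0; it finishes at hour 6.
For whirlpool: milling (finishes hour 6); mashing (finishes hour 9). Taking the maximum gives a start of hour 9, and it finishes at 9 + 8 = hour 17.
Pitching waits on whirlpool (finishes hour 17), so it starts at hour 17 and finishes at 17 + 5 = hour 22.

22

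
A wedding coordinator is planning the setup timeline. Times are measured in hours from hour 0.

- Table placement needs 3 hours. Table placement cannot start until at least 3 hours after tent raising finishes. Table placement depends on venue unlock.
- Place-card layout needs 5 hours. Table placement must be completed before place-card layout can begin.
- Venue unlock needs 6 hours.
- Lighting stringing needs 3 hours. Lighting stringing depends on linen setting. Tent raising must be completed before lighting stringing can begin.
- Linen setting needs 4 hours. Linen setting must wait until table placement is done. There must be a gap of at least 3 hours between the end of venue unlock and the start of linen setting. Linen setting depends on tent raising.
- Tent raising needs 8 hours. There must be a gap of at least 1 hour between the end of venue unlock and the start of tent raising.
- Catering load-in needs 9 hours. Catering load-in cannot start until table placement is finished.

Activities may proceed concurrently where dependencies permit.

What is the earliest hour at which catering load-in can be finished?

Nothing blocks venue unlock, so it runs from hour 0 to hour 6.
Tent raising cannot begin until venue unlock (finishes hour 6, plus 1-hour gap → hour 7). It runs from hour 7 to 7 + 8 = hour 15.
For table placement: tent raising (finishes hour 15, plus 3-hour gap → hour 18); venue unlock (finishes hour 6). Taking the maximum gives a start of hour 18, and it finishes at 18 + 3 = hour 21.
After table placement (finishes hour 21), catering load-in can start at hour 21 and finishes at hour 30.

30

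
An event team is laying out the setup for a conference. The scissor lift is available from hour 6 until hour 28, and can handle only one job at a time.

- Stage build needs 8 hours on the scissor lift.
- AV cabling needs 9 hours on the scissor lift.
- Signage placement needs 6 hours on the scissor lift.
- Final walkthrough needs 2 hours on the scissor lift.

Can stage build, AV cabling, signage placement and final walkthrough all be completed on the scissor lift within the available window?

No

The scissor lift window is 28 − 6 = 22 hours.
Running back to back, the jobs need 8 + 9 + 6 + 2 = 25 hours on the scissor lift.
Since 25 > 22, they cannot all fit.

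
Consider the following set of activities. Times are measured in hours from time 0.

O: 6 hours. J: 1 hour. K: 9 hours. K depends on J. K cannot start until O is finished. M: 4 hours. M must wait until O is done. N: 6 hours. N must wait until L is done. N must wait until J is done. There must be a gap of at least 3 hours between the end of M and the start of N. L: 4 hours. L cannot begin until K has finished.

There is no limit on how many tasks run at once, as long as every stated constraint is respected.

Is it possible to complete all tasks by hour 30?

Yes

Nothing blocks O, so it runs from hour 0 to hour 6.
After O (finishes hour 6), M can start at hour 6 and finishes at hour 10.
J can start immediately at hour 0; it finishes at hour 1.
K needs all of J (finishes hour 1); O (finishes hour 6). That puts its earliest start at hour 6; it finishes at 6 + 9 = hour 15.
L waits on K (finishes hour 15), so it starts at hour 15 and finishes at 15 + 4 = hour 19.
N has to wait for L (finishes hour 19); J (finishes hour 1); M (finishes hour 10, plus 3-hour gap → hour 13). The latest of these is hour 19, so N runs hour 19 to 19 + 6 = hour 25.
Every task is finished by hour 25, which is no later than the deadline of 30, so the schedule is feasible.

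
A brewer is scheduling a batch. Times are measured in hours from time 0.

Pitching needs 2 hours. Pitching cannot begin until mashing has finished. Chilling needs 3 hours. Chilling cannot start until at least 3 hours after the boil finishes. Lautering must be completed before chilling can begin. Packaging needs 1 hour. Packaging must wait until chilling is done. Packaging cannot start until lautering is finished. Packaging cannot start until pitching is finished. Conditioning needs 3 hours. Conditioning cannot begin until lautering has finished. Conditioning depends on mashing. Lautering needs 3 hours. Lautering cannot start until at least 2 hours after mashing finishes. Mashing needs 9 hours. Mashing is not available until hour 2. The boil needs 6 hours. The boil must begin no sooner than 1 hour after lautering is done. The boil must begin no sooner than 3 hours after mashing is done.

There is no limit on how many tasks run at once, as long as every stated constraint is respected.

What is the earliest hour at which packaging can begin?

29

Mashing cannot begin until its own release at hour 2. It runs from hour 2 to 2 + 9 = hour 11.
Pitching waits on mashing (finishes hour 11), so it starts at hour 11 and finishes at 11 + 2 = hour 13.
Lautering waits on mashing (finishes hour 11, plus 2-hour gap → hour 13), so it starts at hour 13 and finishes at 13 + 3 = hour 16.
The boil cannot start until lautering (finishes hour 16, plus 1-hour gap → hour 17); mashing (finishes hour 11, plus 3-hour gap → hour 14). The controlling bound is hour 17, so the boil finishes at 17 + 6 = hour 23.
Chilling has to wait for the boil (finishes hour 23, plus 3-hour gap → hour 26); lautering (finishes hour 16). The latest of these is hour 26, so chilling runs hour 26 to 26 + 3 = hour 29.
Packaging waits on chilling (finishes hour 29); lautering (finishes hour 16); pitching (finishes hour 13). The latest of these is hour 29, which is the earliest packaging can start.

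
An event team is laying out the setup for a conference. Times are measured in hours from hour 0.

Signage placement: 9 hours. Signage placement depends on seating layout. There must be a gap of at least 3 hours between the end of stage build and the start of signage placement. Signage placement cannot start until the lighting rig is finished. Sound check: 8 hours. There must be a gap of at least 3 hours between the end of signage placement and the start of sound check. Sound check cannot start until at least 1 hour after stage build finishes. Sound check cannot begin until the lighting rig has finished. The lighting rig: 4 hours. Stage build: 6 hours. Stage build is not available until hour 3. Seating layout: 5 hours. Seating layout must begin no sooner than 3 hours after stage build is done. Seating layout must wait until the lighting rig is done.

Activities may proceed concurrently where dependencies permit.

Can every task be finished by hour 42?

The lighting rig has no prerequisites, so it starts at hour 0 and finishes at hour 4.
Stage build waits on its own release at hour 3, so it starts at hour 3 and finishes at 3 + 6 = hour 9.
Seating layout needs all of stage build (finishes hour 9, plus 3-hour gap → hour 12); the lighting rig (finishes hour 4). That puts its earliest start at hour 12; it finishes at 12 + 5 = hour 17.
Signage placement needs all of seating layout (finishes hour 17); stage build (finishes hour 9, plus 3-hour gap → hour 12); the lighting rig (finishes hour 4). That puts its earliest start at hour 17; it finishes at 17 + 9 = hour 26.
For sound check: signage placement (finishes hour 26, plus 3-hour gap → hour 29); stage build (finishes hour 9, plus 1-hour gap → hour 10); the lighting rig (finishes hour 4). Taking the maximum gives a start of hour 29, and it finishes at 29 + 8 = hour 37.
Every task is finished by hour 37, which is no later than the deadline of 42, so the schedule is feasible.

Yes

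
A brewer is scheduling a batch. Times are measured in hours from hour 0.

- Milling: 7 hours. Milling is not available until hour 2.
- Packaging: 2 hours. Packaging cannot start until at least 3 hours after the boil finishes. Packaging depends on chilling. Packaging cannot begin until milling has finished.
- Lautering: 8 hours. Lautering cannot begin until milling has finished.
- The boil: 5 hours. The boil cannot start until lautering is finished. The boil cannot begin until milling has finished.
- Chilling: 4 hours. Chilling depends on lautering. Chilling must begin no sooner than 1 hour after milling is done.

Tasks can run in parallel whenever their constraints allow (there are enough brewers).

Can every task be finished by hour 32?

Milling cannot begin until its own release at hour 2. It runs from hour 2 to 2 + 7 = hour 9.
Lautering waits on milling (finishes hour 9), so it starts at hour 9 and finishes at 9 + 8 = hour 17.
Chilling has to wait for lautering (finishes hour 17); milling (finishes hour 9, plus 1-hour gap → hour 10). The latest of these is hour 17, so chilling runs hour 17 to 17 + 4 = hour 21.
The boil cannot start until lautering (finishes hour 17); milling (finishes hour 9). The controlling bound is hour 17, so the boil finishes at 17 + 5 = hour 22.
For packaging: the boil (finishes hour 22, plus 3-hour gap → hour 25); chilling (finishes hour 21); milling (finishes hour 9). Taking the maximum gives a start of hour 25, and it finishes at 25 + 2 = hour 27.
Every task is finished by hour 27, which is no later than the deadline of 32, so the schedule is feasible.

Yes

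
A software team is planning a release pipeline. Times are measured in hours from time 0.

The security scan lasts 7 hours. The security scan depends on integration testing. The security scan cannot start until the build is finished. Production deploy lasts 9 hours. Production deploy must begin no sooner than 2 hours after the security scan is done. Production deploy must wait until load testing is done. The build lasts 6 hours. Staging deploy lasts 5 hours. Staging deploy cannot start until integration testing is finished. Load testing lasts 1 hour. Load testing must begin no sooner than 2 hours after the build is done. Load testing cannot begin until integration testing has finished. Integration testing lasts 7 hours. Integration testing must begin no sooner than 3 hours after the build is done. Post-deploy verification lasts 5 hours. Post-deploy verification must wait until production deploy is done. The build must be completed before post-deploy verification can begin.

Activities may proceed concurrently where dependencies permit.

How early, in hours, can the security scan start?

16

Nothing blocks the build, so it runs from hour 0 to hour 6.
Integration testing cannot begin until the build (finishes hour 6, plus 3-hour gap → hour 9). It runs from hour 9 to 9 + 7 = hour 16.
The security scan waits on integration testing (finishes hour 16); the build (finishes hour 6). The latest of these is hour 16, which is the earliest the security scan can start.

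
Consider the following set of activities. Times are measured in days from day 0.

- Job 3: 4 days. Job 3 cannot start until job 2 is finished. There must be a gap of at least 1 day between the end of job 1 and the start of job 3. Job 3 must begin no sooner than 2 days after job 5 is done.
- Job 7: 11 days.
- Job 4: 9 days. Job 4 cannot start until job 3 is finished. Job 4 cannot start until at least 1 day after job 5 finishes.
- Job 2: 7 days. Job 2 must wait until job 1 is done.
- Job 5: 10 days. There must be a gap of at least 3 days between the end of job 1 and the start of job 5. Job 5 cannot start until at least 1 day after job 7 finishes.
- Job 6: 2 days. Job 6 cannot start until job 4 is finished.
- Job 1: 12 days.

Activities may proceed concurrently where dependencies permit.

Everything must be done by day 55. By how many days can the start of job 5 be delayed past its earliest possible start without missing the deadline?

13

Job 7 has no prerequisites, so it starts at day 0 and finishes at day 11.
Job 1 has no prerequisites, so it starts at day 0 and finishes at day 12.
Job 5 cannot start until job 1 (finishes day 12, plus 3-day gap → day 15); job 7 (finishes day 11, plus 1-day gap → day 12). The controlling bound is day 15, so job 5 finishes at 15 + 10 = day 25.

Working backward from the deadline:
To finish by day 55, job 6 (duration 2) must start no later than day 53.
Since job 6 (must start by day 53) depends on it, job 4 must finish by day 53. Backing off its 9-day duration gives a latest start of day 44.
Job 3 has to be done before job 4 (must start by day 44). That means finishing by day 44, i.e. starting by 44 − 4 = day 40.
Job 5 has several dependents: job 3 (must start by day 40, minus 2-day gap → day 38); job 4 (must start by day 44, minus 1-day gap → day 43). The earliest of those limits is day 38, so job 5 must start by 38 − 10 = day 28.
So job 5 can start as early as day 15 and as late as day 28, giving 28 − 15 = 13 days of slack.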